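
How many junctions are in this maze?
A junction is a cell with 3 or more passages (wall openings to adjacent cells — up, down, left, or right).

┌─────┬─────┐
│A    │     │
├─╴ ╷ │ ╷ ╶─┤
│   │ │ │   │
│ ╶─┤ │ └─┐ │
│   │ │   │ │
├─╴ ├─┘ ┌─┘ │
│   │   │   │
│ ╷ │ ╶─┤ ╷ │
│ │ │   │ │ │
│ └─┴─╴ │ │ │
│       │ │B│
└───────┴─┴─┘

Checking each cell for number of passages:

Junctions found (3+ passages):
  (0, 1): 3 passages
  (0, 4): 3 passages
  (2, 3): 3 passages
  (3, 1): 3 passages
  (3, 5): 3 passages
Total junctions: 5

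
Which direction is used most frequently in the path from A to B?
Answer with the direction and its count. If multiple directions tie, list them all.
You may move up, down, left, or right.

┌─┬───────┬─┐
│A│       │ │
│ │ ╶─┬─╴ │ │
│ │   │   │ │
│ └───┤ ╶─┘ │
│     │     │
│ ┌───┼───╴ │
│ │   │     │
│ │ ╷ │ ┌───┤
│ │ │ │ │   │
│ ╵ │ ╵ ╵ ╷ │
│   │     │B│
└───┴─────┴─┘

Directions: down, down, down, down, down, right, up, up, right, down, down, right, right, up, right, down
Counts: {'down': 8, 'right': 5, 'up': 3}
Most common: down (8 times)

Solution:

┌─┬───────┬─┐
│A│       │ │
│ │ ╶─┬─╴ │ │
│↓│   │   │ │
│ └───┤ ╶─┘ │
│↓    │     │
│ ┌───┼───╴ │
│↓│↱ ↓│     │
│ │ ╷ │ ┌───┤
│↓│↑│↓│ │↱ ↓│
│ ╵ │ ╵ ╵ ╷ │
│↳ ↑│↳ → ↑│B│
└───┴─────┴─┘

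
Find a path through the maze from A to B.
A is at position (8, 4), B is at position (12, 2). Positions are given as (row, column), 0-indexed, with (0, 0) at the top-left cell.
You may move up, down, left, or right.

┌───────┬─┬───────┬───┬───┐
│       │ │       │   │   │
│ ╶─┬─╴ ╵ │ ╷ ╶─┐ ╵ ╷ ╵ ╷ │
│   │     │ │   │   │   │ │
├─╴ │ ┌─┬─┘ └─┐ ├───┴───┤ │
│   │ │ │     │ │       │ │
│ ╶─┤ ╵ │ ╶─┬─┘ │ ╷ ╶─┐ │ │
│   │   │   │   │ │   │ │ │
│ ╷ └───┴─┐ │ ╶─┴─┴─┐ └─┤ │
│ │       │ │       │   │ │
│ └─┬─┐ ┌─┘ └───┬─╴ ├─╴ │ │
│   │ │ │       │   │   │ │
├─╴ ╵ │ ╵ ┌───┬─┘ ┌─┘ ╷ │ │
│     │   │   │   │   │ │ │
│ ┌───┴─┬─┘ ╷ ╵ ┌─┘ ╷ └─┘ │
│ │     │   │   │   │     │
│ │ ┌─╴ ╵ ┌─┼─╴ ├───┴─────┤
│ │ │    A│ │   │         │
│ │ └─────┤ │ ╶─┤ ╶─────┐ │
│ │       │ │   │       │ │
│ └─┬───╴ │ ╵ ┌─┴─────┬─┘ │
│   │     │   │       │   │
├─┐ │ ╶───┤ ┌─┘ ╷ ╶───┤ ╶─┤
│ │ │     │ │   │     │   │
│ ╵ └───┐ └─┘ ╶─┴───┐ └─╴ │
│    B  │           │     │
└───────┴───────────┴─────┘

Finding the shortest path from (8, 4) to (12, 2):
Path length: 50 steps
Directions: up → right → up → right → down → right → up → right → up → right → up → left → left → left → up → right → up → up → left → up → left → down → down → left → down → right → down → down → left → down → left → up → up → left → left → up → left → down → down → right → down → left → down → down → down → down → right → down → down → right

Solution:

┌───────┬─┬───────┬───┬───┐
│       │ │↓ ↰    │   │   │
│ ╶─┬─╴ ╵ │ ╷ ╶─┐ ╵ ╷ ╵ ╷ │
│   │     │↓│↑ ↰│   │   │ │
├─╴ │ ┌─┬─┘ └─┐ ├───┴───┤ │
│   │ │ │↓ ↲  │↑│       │ │
│ ╶─┤ ╵ │ ╶─┬─┘ │ ╷ ╶─┐ │ │
│↓ ↰│   │↳ ↓│↱ ↑│ │   │ │ │
│ ╷ └───┴─┐ │ ╶─┴─┴─┐ └─┤ │
│↓│↑ ← ↰  │↓│↑ ← ← ↰│   │ │
│ └─┬─┐ ┌─┘ └───┬─╴ ├─╴ │ │
│↳ ↓│ │↑│↓ ↲    │↱ ↑│   │ │
├─╴ ╵ │ ╵ ┌───┬─┘ ┌─┘ ╷ │ │
│↓ ↲  │↑ ↲│↱ ↓│↱ ↑│   │ │ │
│ ┌───┴─┬─┘ ╷ ╵ ┌─┘ ╷ └─┘ │
│↓│     │↱ ↑│↳ ↑│   │     │
│ │ ┌─╴ ╵ ┌─┼─╴ ├───┴─────┤
│↓│ │    A│ │   │         │
│ │ └─────┤ │ ╶─┤ ╶─────┐ │
│↓│       │ │   │       │ │
│ └─┬───╴ │ ╵ ┌─┴─────┬─┘ │
│↳ ↓│     │   │       │   │
├─┐ │ ╶───┤ ┌─┘ ╷ ╶───┤ ╶─┤
│ │↓│     │ │   │     │   │
│ ╵ └───┐ └─┘ ╶─┴───┐ └─╴ │
│  ↳ B  │           │     │
└───────┴───────────┴─────┘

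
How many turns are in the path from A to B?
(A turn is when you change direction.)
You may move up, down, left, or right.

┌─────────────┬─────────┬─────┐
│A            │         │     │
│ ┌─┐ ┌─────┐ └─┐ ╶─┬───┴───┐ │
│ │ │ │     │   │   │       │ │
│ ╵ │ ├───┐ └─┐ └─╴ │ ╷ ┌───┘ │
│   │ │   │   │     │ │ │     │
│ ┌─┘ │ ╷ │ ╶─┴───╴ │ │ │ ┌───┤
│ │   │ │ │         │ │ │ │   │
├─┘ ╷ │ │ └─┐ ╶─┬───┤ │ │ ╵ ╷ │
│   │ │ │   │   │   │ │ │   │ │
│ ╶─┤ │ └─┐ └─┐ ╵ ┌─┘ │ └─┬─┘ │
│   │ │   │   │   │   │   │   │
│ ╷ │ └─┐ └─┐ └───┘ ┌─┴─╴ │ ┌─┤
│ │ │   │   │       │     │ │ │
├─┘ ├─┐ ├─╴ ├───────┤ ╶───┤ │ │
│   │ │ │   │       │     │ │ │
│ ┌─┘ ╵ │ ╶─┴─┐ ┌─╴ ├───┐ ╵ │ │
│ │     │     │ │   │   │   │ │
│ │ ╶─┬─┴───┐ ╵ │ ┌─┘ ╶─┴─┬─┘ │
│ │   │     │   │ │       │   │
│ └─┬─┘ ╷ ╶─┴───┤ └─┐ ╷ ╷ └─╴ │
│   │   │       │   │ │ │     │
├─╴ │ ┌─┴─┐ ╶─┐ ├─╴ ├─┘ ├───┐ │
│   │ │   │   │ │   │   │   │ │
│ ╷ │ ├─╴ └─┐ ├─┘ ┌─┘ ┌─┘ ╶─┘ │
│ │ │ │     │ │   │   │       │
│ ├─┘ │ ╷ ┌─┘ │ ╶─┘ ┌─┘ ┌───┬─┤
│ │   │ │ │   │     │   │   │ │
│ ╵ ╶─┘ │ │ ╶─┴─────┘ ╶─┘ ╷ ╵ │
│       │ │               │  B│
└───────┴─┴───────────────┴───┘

Directions: right, right, down, down, down, left, down, left, down, right, down, down, left, down, down, down, right, down, left, down, down, down, right, up, right, up, up, up, right, up, right, down, right, down, right, down, down, left, down, right, right, right, right, right, right, right, up, right, down, right
Number of turns: 32

Solution:

┌─────────────┬─────────┬─────┐
│A → ↓        │         │     │
│ ┌─┐ ┌─────┐ └─┐ ╶─┬───┴───┐ │
│ │ │↓│     │   │   │       │ │
│ ╵ │ ├───┐ └─┐ └─╴ │ ╷ ┌───┘ │
│   │↓│   │   │     │ │ │     │
│ ┌─┘ │ ╷ │ ╶─┴───╴ │ │ │ ┌───┤
│ │↓ ↲│ │ │         │ │ │ │   │
├─┘ ╷ │ │ └─┐ ╶─┬───┤ │ │ ╵ ╷ │
│↓ ↲│ │ │   │   │   │ │ │   │ │
│ ╶─┤ │ └─┐ └─┐ ╵ ┌─┘ │ └─┬─┘ │
│↳ ↓│ │   │   │   │   │   │   │
│ ╷ │ └─┐ └─┐ └───┘ ┌─┴─╴ │ ┌─┤
│ │↓│   │   │       │     │ │ │
├─┘ ├─┐ ├─╴ ├───────┤ ╶───┤ │ │
│↓ ↲│ │ │   │       │     │ │ │
│ ┌─┘ ╵ │ ╶─┴─┐ ┌─╴ ├───┐ ╵ │ │
│↓│     │     │ │   │   │   │ │
│ │ ╶─┬─┴───┐ ╵ │ ┌─┘ ╶─┴─┬─┘ │
│↓│   │↱ ↓  │   │ │       │   │
│ └─┬─┘ ╷ ╶─┴───┤ └─┐ ╷ ╷ └─╴ │
│↳ ↓│↱ ↑│↳ ↓    │   │ │ │     │
├─╴ │ ┌─┴─┐ ╶─┐ ├─╴ ├─┘ ├───┐ │
│↓ ↲│↑│   │↳ ↓│ │   │   │   │ │
│ ╷ │ ├─╴ └─┐ ├─┘ ┌─┘ ┌─┘ ╶─┘ │
│↓│ │↑│     │↓│   │   │       │
│ ├─┘ │ ╷ ┌─┘ │ ╶─┘ ┌─┘ ┌───┬─┤
│↓│↱ ↑│ │ │↓ ↲│     │   │↱ ↓│ │
│ ╵ ╶─┘ │ │ ╶─┴─────┘ ╶─┘ ╷ ╵ │
│↳ ↑    │ │↳ → → → → → → ↑│↳ B│
└───────┴─┴───────────────┴───┘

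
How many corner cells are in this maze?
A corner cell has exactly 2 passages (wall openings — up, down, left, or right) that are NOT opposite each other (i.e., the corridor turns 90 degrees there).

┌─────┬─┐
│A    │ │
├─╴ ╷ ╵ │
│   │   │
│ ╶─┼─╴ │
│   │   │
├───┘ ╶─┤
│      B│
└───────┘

Counting corner cells (2 non-opposite passages):
Total corners: 7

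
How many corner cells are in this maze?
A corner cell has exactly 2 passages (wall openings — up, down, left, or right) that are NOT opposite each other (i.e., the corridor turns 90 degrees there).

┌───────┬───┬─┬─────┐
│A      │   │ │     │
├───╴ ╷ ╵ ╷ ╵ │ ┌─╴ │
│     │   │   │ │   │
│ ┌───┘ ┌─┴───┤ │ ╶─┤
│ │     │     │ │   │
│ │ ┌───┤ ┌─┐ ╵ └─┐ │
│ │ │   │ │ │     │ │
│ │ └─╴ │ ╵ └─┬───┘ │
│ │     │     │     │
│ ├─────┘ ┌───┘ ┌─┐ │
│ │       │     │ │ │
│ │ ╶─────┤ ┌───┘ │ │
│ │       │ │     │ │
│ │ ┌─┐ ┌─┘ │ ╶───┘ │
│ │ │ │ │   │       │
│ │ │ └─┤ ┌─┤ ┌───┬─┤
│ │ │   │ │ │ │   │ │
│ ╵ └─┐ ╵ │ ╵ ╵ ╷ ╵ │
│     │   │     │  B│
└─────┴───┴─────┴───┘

Counting corner cells (2 non-opposite passages):
Total corners: 43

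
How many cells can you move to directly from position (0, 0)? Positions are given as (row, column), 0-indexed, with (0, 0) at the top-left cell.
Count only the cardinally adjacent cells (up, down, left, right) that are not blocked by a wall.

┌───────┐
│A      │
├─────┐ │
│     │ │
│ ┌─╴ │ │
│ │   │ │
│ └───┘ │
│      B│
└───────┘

Checking passable neighbors of (0, 0):
Neighbors: (0, 1)
Count: 1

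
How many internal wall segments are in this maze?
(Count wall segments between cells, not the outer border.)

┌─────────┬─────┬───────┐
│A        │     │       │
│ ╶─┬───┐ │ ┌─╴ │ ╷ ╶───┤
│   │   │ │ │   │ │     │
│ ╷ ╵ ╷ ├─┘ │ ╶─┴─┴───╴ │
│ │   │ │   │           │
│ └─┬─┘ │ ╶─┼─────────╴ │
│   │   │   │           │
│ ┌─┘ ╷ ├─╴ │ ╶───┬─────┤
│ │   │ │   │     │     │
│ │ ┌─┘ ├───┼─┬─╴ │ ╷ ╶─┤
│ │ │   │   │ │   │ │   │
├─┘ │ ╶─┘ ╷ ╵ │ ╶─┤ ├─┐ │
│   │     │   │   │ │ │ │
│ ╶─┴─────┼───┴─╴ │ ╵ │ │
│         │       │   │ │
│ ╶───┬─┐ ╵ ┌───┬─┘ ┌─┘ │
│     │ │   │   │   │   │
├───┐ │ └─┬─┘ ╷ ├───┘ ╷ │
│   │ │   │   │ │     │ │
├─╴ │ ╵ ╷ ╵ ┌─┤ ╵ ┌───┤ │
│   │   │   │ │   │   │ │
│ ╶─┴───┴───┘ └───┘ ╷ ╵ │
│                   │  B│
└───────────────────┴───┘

Counting internal wall segments:
Total internal walls: 121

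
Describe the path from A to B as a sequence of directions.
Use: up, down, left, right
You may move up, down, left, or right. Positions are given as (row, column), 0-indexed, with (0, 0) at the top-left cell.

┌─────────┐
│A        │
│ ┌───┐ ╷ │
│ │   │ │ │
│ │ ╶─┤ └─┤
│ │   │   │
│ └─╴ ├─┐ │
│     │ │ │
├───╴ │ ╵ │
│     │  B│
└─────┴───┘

Finding the path and converting it to directions:
Path through cells: (0,0) → (0,1) → (0,2) → (0,3) → (1,3) → (2,3) → (2,4) → (3,4) → (4,4)
Directions: right, right, right, down, down, right, down, down

Solution:

┌─────────┐
│A → → ↓  │
│ ┌───┐ ╷ │
│ │   │↓│ │
│ │ ╶─┤ └─┤
│ │   │↳ ↓│
│ └─╴ ├─┐ │
│     │ │↓│
├───╴ │ ╵ │
│     │  B│
└─────┴───┘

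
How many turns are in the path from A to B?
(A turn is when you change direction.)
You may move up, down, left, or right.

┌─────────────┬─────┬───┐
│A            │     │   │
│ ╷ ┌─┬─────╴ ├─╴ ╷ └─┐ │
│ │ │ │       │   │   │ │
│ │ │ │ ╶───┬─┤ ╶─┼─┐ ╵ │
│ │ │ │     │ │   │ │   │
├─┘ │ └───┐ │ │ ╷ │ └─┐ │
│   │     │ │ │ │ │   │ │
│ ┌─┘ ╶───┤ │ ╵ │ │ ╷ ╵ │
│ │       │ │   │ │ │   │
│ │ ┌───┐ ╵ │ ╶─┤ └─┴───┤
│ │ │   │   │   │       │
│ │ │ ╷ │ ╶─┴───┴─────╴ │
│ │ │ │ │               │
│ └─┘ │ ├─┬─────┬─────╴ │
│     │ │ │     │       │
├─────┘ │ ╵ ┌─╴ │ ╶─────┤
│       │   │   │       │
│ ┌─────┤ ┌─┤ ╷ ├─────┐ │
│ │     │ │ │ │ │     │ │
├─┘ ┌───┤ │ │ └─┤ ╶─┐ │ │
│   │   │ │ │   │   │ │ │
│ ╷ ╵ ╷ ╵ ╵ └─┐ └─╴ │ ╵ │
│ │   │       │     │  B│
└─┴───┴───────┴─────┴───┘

Directions: right, right, right, right, right, right, down, left, left, left, down, right, right, down, down, down, left, down, right, right, right, right, right, right, right, down, left, left, left, down, right, right, right, down, down, down
Number of turns: 13

Solution:

┌─────────────┬─────┬───┐
│A → → → → → ↓│     │   │
│ ╷ ┌─┬─────╴ ├─╴ ╷ └─┐ │
│ │ │ │↓ ← ← ↲│   │   │ │
│ │ │ │ ╶───┬─┤ ╶─┼─┐ ╵ │
│ │ │ │↳ → ↓│ │   │ │   │
├─┘ │ └───┐ │ │ ╷ │ └─┐ │
│   │     │↓│ │ │ │   │ │
│ ┌─┘ ╶───┤ │ ╵ │ │ ╷ ╵ │
│ │       │↓│   │ │ │   │
│ │ ┌───┐ ╵ │ ╶─┤ └─┴───┤
│ │ │   │↓ ↲│   │       │
│ │ │ ╷ │ ╶─┴───┴─────╴ │
│ │ │ │ │↳ → → → → → → ↓│
│ └─┘ │ ├─┬─────┬─────╴ │
│     │ │ │     │↓ ← ← ↲│
├─────┘ │ ╵ ┌─╴ │ ╶─────┤
│       │   │   │↳ → → ↓│
│ ┌─────┤ ┌─┤ ╷ ├─────┐ │
│ │     │ │ │ │ │     │↓│
├─┘ ┌───┤ │ │ └─┤ ╶─┐ │ │
│   │   │ │ │   │   │ │↓│
│ ╷ ╵ ╷ ╵ ╵ └─┐ └─╴ │ ╵ │
│ │   │       │     │  B│
└─┴───┴───────┴─────┴───┘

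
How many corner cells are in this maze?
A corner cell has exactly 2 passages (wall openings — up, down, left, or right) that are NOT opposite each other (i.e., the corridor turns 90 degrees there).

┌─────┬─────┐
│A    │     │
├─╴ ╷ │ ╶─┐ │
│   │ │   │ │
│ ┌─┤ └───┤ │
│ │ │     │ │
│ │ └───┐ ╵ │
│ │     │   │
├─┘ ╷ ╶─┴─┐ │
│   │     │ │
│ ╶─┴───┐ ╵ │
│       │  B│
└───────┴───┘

Counting corner cells (2 non-opposite passages):
Total corners: 16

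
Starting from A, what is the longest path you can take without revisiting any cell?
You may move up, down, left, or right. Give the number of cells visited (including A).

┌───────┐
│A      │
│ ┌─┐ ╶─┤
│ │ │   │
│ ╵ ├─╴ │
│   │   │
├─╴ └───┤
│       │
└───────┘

Finding longest simple path using DFS:
Start: (0, 0)
Longest path visits 7 cells
Path: A → down → down → right → down → right → right

Solution:

┌───────┐
│A      │
│ ┌─┐ ╶─┤
│↓│ │   │
│ ╵ ├─╴ │
│↳ ↓│   │
├─╴ └───┤
│  ↳ → B│
└───────┘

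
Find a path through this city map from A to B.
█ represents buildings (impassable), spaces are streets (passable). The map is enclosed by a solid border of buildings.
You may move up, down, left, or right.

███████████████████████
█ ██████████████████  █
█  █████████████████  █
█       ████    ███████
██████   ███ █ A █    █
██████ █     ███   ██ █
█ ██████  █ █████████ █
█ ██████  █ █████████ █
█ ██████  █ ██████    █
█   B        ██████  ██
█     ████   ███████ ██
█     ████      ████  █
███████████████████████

Finding the shortest path from A to B:
Movement: cardinal only
Path length: 18 steps
Directions: up → left → left → left → down → down → left → down → down → down → down → left → left → left → left → left → left → left

Solution:

███████████████████████
█ ██████████████████  █
█  █████████████████  █
█       ████↓←←↰███████
██████   ███↓█ A █    █
██████ █   ↓↲███   ██ █
█ ██████  █↓█████████ █
█ ██████  █↓█████████ █
█ ██████  █↓██████    █
█   B←←←←←←↲ ██████  ██
█     ████   ███████ ██
█     ████      ████  █
███████████████████████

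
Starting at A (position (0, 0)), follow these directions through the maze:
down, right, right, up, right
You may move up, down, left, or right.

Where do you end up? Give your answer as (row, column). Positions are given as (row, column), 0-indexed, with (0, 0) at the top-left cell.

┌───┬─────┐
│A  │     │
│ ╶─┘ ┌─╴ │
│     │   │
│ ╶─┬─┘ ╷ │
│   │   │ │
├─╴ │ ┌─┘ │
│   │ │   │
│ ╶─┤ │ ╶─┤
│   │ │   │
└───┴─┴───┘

Following directions step by step:
Start: (0, 0)
  down: (0, 0) → (1, 0)
  right: (1, 0) → (1, 1)
  right: (1, 1) → (1, 2)
  up: (1, 2) → (0, 2)
  right: (0, 2) → (0, 3)
Final position: (0, 3)

Path taken:

┌───┬─────┐
│A  │↱ B  │
│ ╶─┘ ┌─╴ │
│↳ → ↑│   │
│ ╶─┬─┘ ╷ │
│   │   │ │
├─╴ │ ┌─┘ │
│   │ │   │
│ ╶─┤ │ ╶─┤
│   │ │   │
└───┴─┴───┘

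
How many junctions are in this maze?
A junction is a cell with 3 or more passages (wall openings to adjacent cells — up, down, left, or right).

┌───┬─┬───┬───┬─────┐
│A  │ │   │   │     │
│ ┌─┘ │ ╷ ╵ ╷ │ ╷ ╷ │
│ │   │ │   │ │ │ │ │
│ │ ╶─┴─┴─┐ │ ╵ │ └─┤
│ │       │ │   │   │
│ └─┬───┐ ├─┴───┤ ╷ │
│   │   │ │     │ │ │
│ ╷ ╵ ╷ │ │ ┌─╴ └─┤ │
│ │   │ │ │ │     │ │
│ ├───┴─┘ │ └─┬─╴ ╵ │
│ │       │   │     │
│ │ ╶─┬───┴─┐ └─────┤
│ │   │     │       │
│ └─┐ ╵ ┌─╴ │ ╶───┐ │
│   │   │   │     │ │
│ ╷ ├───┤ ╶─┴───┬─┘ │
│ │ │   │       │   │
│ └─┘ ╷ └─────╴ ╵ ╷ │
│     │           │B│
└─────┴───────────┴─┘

Checking each cell for number of passages:

Junctions found (3+ passages):
  (0, 8): 3 passages
  (1, 5): 3 passages
  (2, 8): 3 passages
  (3, 0): 3 passages
  (4, 7): 3 passages
  (5, 8): 3 passages
  (6, 6): 3 passages
  (7, 0): 3 passages
  (8, 9): 3 passages
  (9, 7): 3 passages
Total junctions: 10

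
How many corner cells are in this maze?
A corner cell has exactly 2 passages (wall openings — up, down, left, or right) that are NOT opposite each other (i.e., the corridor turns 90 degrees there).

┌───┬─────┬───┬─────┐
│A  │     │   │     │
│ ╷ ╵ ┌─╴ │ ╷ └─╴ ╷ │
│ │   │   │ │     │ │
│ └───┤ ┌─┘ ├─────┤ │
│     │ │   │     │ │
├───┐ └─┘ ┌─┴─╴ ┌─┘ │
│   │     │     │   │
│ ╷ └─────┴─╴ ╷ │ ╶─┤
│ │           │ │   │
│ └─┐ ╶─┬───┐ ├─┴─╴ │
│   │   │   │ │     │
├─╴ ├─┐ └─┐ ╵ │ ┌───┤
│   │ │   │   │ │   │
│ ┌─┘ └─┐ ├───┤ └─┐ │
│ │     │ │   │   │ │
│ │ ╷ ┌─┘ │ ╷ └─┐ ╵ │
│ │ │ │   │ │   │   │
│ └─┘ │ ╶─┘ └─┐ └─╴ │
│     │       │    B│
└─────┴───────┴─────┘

Counting corner cells (2 non-opposite passages):
Total corners: 55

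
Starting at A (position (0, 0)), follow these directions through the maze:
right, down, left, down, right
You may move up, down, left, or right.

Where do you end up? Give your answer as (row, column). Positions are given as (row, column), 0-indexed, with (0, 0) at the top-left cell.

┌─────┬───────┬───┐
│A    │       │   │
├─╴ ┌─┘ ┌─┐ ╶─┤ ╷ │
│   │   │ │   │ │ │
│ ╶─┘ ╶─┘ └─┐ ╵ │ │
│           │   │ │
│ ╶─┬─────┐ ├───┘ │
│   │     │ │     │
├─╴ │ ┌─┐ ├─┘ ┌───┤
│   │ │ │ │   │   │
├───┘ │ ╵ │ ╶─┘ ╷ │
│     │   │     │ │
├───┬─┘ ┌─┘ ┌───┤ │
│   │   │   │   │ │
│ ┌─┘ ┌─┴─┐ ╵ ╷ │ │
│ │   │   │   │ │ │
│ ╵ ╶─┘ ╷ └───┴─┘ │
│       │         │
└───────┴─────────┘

Following directions step by step:
Start: (0, 0)
  right: (0, 0) → (0, 1)
  down: (0, 1) → (1, 1)
  left: (1, 1) → (1, 0)
  down: (1, 0) → (2, 0)
  right: (2, 0) → (2, 1)
Final position: (2, 1)

Path taken:

┌─────┬───────┬───┐
│A ↓  │       │   │
├─╴ ┌─┘ ┌─┐ ╶─┤ ╷ │
│↓ ↲│   │ │   │ │ │
│ ╶─┘ ╶─┘ └─┐ ╵ │ │
│↳ B        │   │ │
│ ╶─┬─────┐ ├───┘ │
│   │     │ │     │
├─╴ │ ┌─┐ ├─┘ ┌───┤
│   │ │ │ │   │   │
├───┘ │ ╵ │ ╶─┘ ╷ │
│     │   │     │ │
├───┬─┘ ┌─┘ ┌───┤ │
│   │   │   │   │ │
│ ┌─┘ ┌─┴─┐ ╵ ╷ │ │
│ │   │   │   │ │ │
│ ╵ ╶─┘ ╷ └───┴─┘ │
│       │         │
└───────┴─────────┘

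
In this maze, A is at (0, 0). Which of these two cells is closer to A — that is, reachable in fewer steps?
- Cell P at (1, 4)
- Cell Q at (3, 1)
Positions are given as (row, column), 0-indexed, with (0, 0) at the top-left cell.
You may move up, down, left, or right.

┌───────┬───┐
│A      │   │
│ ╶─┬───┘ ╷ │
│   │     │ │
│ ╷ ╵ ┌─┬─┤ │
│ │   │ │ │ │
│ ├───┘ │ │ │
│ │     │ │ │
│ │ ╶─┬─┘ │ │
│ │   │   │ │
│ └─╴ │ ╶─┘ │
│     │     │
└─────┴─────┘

Shortest path A → P at (1, 4): 7 steps
Shortest path A → Q at (3, 1): 10 steps

P is closer (7 steps vs 10 steps).

Path to P:

┌───────┬───┐
│A      │   │
│ ╶─┬───┘ ╷ │
│↳ ↓│↱ → P│ │
│ ╷ ╵ ┌─┬─┤ │
│ │↳ ↑│ │ │ │
│ ├───┘ │ │ │
│ │     │ │ │
│ │ ╶─┬─┘ │ │
│ │   │   │ │
│ └─╴ │ ╶─┘ │
│     │     │
└─────┴─────┘

Path to Q:

┌───────┬───┐
│A      │   │
│ ╶─┬───┘ ╷ │
│↓  │     │ │
│ ╷ ╵ ┌─┬─┤ │
│↓│   │ │ │ │
│ ├───┘ │ │ │
│↓│Q    │ │ │
│ │ ╶─┬─┘ │ │
│↓│↑ ↰│   │ │
│ └─╴ │ ╶─┘ │
│↳ → ↑│     │
└─────┴─────┘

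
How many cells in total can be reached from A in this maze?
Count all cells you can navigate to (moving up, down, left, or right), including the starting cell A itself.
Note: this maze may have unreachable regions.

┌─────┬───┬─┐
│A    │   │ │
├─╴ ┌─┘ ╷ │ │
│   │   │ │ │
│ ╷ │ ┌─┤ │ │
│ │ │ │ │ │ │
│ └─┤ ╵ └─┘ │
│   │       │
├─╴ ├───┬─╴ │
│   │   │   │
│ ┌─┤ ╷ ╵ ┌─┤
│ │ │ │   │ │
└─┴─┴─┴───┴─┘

Using BFS/flood-fill to find all reachable cells from A:
Maze size: 6 × 6 = 36 total cells
24 cell(s) are walled off and cannot be reached from A.
Reachable cells: 12

Reachable region (· marks reachable cells):

┌─────┬───┬─┐
│A · ·│   │ │
├─╴ ┌─┘ ╷ │ │
│· ·│   │ │ │
│ ╷ │ ┌─┤ │ │
│·│·│ │ │ │ │
│ └─┤ ╵ └─┘ │
│· ·│       │
├─╴ ├───┬─╴ │
│· ·│   │   │
│ ┌─┤ ╷ ╵ ┌─┤
│·│ │ │   │ │
└─┴─┴─┴───┴─┘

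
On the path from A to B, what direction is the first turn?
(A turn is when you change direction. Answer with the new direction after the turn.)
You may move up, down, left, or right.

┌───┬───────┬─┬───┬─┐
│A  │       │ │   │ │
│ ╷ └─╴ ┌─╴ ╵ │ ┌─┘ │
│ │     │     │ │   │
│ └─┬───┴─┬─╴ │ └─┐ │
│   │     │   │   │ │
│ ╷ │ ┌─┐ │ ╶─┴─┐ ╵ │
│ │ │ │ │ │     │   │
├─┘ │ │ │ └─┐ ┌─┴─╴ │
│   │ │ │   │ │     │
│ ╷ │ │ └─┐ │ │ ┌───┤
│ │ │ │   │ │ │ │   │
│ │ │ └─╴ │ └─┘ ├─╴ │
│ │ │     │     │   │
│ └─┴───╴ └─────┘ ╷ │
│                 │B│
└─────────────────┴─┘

Directions: down, down, right, down, down, left, down, down, down, right, right, right, right, right, right, right, right, up, right, down
First turn direction: right

Solution:

┌───┬───────┬─┬───┬─┐
│A  │       │ │   │ │
│ ╷ └─╴ ┌─╴ ╵ │ ┌─┘ │
│↓│     │     │ │   │
│ └─┬───┴─┬─╴ │ └─┐ │
│↳ ↓│     │   │   │ │
│ ╷ │ ┌─┐ │ ╶─┴─┐ ╵ │
│ │↓│ │ │ │     │   │
├─┘ │ │ │ └─┐ ┌─┴─╴ │
│↓ ↲│ │ │   │ │     │
│ ╷ │ │ └─┐ │ │ ┌───┤
│↓│ │ │   │ │ │ │   │
│ │ │ └─╴ │ └─┘ ├─╴ │
│↓│ │     │     │↱ ↓│
│ └─┴───╴ └─────┘ ╷ │
│↳ → → → → → → → ↑│B│
└─────────────────┴─┘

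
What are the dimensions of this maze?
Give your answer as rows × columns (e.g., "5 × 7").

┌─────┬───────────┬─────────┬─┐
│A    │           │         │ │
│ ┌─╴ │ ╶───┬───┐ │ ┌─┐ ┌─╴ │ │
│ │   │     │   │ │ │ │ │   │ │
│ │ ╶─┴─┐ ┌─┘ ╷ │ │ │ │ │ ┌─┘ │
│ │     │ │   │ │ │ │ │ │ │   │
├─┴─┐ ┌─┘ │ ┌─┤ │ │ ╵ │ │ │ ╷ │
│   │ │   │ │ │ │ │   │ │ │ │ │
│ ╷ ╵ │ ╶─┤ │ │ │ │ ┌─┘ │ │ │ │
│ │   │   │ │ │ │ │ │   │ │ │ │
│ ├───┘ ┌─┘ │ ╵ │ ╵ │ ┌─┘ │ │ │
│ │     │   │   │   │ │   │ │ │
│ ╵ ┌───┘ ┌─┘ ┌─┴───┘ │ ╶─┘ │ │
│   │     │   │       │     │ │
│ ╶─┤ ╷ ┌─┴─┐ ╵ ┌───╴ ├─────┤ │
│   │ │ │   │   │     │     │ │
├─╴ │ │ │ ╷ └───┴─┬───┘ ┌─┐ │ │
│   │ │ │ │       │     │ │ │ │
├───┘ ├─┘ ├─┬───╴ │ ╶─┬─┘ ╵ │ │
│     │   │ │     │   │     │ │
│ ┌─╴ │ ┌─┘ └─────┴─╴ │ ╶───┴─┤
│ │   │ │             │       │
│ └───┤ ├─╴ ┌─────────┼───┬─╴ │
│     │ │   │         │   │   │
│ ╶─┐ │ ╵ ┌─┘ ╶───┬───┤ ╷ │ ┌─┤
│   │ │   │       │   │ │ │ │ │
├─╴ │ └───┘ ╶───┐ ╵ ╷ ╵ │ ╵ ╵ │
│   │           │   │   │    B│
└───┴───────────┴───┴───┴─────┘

Counting the maze dimensions:
Rows (vertical): 14
Columns (horizontal): 15
Dimensions: 14 × 15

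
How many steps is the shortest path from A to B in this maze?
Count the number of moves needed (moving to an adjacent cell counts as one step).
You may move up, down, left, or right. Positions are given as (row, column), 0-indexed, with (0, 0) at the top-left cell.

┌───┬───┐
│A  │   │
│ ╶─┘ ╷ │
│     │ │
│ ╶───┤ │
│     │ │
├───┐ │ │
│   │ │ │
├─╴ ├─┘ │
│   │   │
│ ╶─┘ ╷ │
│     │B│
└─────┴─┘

Using BFS to find shortest path:
Start: (0, 0), End: (5, 3)
Path found:
(0,0) → (1,0) → (1,1) → (1,2) → (0,2) → (0,3) → (1,3) → (2,3) → (3,3) → (4,3) → (5,3)
Number of steps: 10

Solution:

┌───┬───┐
│A  │↱ ↓│
│ ╶─┘ ╷ │
│↳ → ↑│↓│
│ ╶───┤ │
│     │↓│
├───┐ │ │
│   │ │↓│
├─╴ ├─┘ │
│   │  ↓│
│ ╶─┘ ╷ │
│     │B│
└─────┴─┘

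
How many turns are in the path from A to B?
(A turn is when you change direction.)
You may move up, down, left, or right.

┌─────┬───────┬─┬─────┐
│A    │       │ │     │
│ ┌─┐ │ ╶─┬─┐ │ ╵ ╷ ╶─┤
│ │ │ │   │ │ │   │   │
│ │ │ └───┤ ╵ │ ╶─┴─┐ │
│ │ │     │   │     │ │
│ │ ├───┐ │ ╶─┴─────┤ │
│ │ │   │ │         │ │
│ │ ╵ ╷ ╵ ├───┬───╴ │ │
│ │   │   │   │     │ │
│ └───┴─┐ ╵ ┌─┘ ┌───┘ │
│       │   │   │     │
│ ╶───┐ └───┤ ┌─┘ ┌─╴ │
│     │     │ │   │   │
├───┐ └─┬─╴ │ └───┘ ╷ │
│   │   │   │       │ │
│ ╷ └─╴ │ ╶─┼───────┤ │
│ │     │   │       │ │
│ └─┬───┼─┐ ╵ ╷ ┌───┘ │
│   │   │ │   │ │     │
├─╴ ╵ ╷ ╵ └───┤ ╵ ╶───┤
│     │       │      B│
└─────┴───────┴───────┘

Directions: down, down, down, down, down, right, right, right, down, right, right, down, left, down, right, down, right, up, right, down, down, right, right, right
Number of turns: 13

Solution:

┌─────┬───────┬─┬─────┐
│A    │       │ │     │
│ ┌─┐ │ ╶─┬─┐ │ ╵ ╷ ╶─┤
│↓│ │ │   │ │ │   │   │
│ │ │ └───┤ ╵ │ ╶─┴─┐ │
│↓│ │     │   │     │ │
│ │ ├───┐ │ ╶─┴─────┤ │
│↓│ │   │ │         │ │
│ │ ╵ ╷ ╵ ├───┬───╴ │ │
│↓│   │   │   │     │ │
│ └───┴─┐ ╵ ┌─┘ ┌───┘ │
│↳ → → ↓│   │   │     │
│ ╶───┐ └───┤ ┌─┘ ┌─╴ │
│     │↳ → ↓│ │   │   │
├───┐ └─┬─╴ │ └───┘ ╷ │
│   │   │↓ ↲│       │ │
│ ╷ └─╴ │ ╶─┼───────┤ │
│ │     │↳ ↓│↱ ↓    │ │
│ └─┬───┼─┐ ╵ ╷ ┌───┘ │
│   │   │ │↳ ↑│↓│     │
├─╴ ╵ ╷ ╵ └───┤ ╵ ╶───┤
│     │       │↳ → → B│
└─────┴───────┴───────┘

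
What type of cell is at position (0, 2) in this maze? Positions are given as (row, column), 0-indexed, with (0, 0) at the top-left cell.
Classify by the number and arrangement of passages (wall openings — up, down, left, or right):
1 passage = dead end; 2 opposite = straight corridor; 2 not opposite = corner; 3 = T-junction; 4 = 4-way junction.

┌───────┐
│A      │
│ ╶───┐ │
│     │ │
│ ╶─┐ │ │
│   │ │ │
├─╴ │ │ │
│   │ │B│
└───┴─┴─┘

Checking cell at (0, 2):
Number of passages: 2
Cell type: straight corridor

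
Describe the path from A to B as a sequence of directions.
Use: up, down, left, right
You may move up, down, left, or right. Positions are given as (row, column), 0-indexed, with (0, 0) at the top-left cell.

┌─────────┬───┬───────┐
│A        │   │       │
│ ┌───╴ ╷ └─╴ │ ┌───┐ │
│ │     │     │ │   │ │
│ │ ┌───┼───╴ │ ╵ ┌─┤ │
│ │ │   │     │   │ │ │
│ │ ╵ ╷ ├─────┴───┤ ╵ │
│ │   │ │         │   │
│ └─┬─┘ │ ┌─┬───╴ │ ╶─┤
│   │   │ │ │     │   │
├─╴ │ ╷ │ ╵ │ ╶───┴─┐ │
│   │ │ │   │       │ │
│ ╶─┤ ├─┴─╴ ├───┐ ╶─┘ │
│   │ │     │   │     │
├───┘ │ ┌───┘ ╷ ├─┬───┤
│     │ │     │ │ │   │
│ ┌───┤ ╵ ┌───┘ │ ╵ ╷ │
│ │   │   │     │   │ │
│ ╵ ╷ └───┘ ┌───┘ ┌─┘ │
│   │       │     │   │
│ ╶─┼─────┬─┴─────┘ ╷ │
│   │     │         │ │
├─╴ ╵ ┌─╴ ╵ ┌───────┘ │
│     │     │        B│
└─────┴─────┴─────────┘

Finding the path and converting it to directions:
Path through cells: (0,0) → (0,1) → (0,2) → (0,3) → (1,3) → (1,2) → (1,1) → (2,1) → (3,1) → (3,2) → (2,2) → (2,3) → (3,3) → (4,3) → (4,2) → (5,2) → (6,2) → (7,2) → (7,1) → (7,0) → (8,0) → (9,0) → (10,0) → (10,1) → (11,1) → (11,2) → (10,2) → (10,3) → (10,4) → (11,4) → (11,5) → (10,5) → (10,6) → (10,7) → (10,8) → (10,9) → (9,9) → (9,10) → (10,10) → (11,10)
Directions: right, right, right, down, left, left, down, down, right, up, right, down, down, left, down, down, down, left, left, down, down, down, right, down, right, up, right, right, down, right, up, right, right, right, right, up, right, down, down

Solution:

┌─────────┬───┬───────┐
│A → → ↓  │   │       │
│ ┌───╴ ╷ └─╴ │ ┌───┐ │
│ │↓ ← ↲│     │ │   │ │
│ │ ┌───┼───╴ │ ╵ ┌─┤ │
│ │↓│↱ ↓│     │   │ │ │
│ │ ╵ ╷ ├─────┴───┤ ╵ │
│ │↳ ↑│↓│         │   │
│ └─┬─┘ │ ┌─┬───╴ │ ╶─┤
│   │↓ ↲│ │ │     │   │
├─╴ │ ╷ │ ╵ │ ╶───┴─┐ │
│   │↓│ │   │       │ │
│ ╶─┤ ├─┴─╴ ├───┐ ╶─┘ │
│   │↓│     │   │     │
├───┘ │ ┌───┘ ╷ ├─┬───┤
│↓ ← ↲│ │     │ │ │   │
│ ┌───┤ ╵ ┌───┘ │ ╵ ╷ │
│↓│   │   │     │   │ │
│ ╵ ╷ └───┘ ┌───┘ ┌─┘ │
│↓  │       │     │↱ ↓│
│ ╶─┼─────┬─┴─────┘ ╷ │
│↳ ↓│↱ → ↓│↱ → → → ↑│↓│
├─╴ ╵ ┌─╴ ╵ ┌───────┘ │
│  ↳ ↑│  ↳ ↑│        B│
└─────┴─────┴─────────┘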